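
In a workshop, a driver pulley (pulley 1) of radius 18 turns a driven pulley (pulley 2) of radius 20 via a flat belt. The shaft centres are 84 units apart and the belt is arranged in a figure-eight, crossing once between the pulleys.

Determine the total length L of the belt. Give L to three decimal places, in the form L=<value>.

L=304.884

crossed belt: β = asin((r1+r2)/C) = asin(38/84) = 26.8965°
wrap1 = wrap2 = π + 2β = 233.7931°
tangent length = C·cosβ = 74.9133
L = (r1+r2)·wrap + 2·C·cosβ = 38·4.0805 + 2·74.9133 = 304.8840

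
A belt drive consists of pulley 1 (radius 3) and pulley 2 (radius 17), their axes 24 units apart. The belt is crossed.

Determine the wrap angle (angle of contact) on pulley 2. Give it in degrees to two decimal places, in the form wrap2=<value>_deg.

wrap2=292.89_deg

crossed belt: β = asin((r1+r2)/C) = asin(20/24) = 56.4427°
wrap1 = wrap2 = π + 2β = 292.8854°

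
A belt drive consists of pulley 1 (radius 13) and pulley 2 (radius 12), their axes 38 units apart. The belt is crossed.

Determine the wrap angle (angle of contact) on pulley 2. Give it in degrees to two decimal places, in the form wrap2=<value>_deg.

wrap2=262.28_deg

crossed belt: β = asin((r1+r2)/C) = asin(25/38) = 41.1395°
wrap1 = wrap2 = π + 2β = 262.2790°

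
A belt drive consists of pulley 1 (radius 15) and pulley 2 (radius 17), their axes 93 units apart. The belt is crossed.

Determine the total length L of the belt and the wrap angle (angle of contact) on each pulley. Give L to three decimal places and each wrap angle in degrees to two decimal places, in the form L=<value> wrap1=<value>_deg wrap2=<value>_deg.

crossed belt: β = asin((r1+r2)/C) = asin(32/93) = 20.1260°
wrap1 = wrap2 = π + 2β = 220.2520°
tangent length = C·cosβ = 87.3212
L = (r1+r2)·wrap + 2·C·cosβ = 32·3.8441 + 2·87.3212 = 297.6544

L=297.654 wrap1=220.25_deg wrap2=220.25_deg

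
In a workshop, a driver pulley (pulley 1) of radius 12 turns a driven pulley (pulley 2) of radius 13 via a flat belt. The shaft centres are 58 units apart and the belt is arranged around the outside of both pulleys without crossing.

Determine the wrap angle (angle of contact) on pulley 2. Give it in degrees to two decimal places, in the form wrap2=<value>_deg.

wrap2=181.98_deg

open belt: β = asin((r2−r1)/C) = asin(1/58) = 0.9879°
wrap1 = π − 2β = 178.0242°
wrap2 = π + 2β = 181.9758°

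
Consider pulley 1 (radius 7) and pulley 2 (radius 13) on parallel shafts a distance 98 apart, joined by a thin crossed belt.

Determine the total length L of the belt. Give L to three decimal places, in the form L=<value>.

L=262.928

crossed belt: β = asin((r1+r2)/C) = asin(20/98) = 11.7757°
wrap1 = wrap2 = π + 2β = 203.5515°
tangent length = C·cosβ = 95.9375
L = (r1+r2)·wrap + 2·C·cosβ = 20·3.5526 + 2·95.9375 = 262.9278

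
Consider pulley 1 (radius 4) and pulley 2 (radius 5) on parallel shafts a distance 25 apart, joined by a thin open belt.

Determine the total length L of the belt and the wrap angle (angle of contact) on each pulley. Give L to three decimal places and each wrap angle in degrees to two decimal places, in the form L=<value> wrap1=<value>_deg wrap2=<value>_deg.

L=78.314 wrap1=175.42_deg wrap2=184.58_deg

open belt: β = asin((r2−r1)/C) = asin(1/25) = 2.2924°
wrap1 = π − 2β = 175.4151°
wrap2 = π + 2β = 184.5849°
tangent length = C·cosβ = 24.9800
L = r1·wrap1 + r2·wrap2 + 2·C·cosβ = 4·3.0616 + 5·3.2216 + 2·24.9800 = 78.3143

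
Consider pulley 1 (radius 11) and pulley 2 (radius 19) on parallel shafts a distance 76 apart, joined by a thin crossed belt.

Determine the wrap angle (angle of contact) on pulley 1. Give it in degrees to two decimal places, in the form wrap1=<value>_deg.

wrap1=226.50_deg

crossed belt: β = asin((r1+r2)/C) = asin(30/76) = 23.2496°
wrap1 = wrap2 = π + 2β = 226.4991°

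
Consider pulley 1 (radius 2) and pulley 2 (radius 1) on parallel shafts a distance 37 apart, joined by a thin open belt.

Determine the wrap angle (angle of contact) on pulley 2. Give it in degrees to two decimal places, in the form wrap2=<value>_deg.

wrap2=176.90_deg

open belt: β = asin((r2−r1)/C) = asin(-1/37) = -1.5487°
wrap1 = π − 2β = 183.0974°
wrap2 = π + 2β = 176.9026°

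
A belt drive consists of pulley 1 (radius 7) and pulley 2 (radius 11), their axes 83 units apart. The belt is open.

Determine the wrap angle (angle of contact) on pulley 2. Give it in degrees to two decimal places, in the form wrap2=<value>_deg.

open belt: β = asin((r2−r1)/C) = asin(4/83) = 2.7623°
wrap1 = π − 2β = 174.4754°
wrap2 = π + 2β = 185.5246°

wrap2=185.52_deg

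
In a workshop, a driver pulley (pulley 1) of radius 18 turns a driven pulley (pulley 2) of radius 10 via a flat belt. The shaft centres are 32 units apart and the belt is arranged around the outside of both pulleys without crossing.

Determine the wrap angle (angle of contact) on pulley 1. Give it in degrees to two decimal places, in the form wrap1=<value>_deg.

open belt: β = asin((r2−r1)/C) = asin(-8/32) = -14.4775°
wrap1 = π − 2β = 208.9550°
wrap2 = π + 2β = 151.0450°

wrap1=208.96_deg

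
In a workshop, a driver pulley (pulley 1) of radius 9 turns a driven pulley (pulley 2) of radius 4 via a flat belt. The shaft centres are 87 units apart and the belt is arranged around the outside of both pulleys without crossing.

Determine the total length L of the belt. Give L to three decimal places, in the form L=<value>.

L=215.128

open belt: β = asin((r2−r1)/C) = asin(-5/87) = -3.2947°
wrap1 = π − 2β = 186.5894°
wrap2 = π + 2β = 173.4106°
tangent length = C·cosβ = 86.8562
L = r1·wrap1 + r2·wrap2 + 2·C·cosβ = 9·3.2566 + 4·3.0266 + 2·86.8562 = 215.1281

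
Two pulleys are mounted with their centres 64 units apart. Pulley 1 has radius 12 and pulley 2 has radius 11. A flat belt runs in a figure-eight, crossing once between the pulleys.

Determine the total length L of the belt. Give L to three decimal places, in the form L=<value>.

crossed belt: β = asin((r1+r2)/C) = asin(23/64) = 21.0618°
wrap1 = wrap2 = π + 2β = 222.1236°
tangent length = C·cosβ = 59.7244
L = (r1+r2)·wrap + 2·C·cosβ = 23·3.8768 + 2·59.7244 = 208.6149

L=208.615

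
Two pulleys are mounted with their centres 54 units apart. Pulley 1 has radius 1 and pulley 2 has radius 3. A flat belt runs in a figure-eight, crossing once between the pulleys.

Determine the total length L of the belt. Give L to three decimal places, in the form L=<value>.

L=120.863

crossed belt: β = asin((r1+r2)/C) = asin(4/54) = 4.2480°
wrap1 = wrap2 = π + 2β = 188.4960°
tangent length = C·cosβ = 53.8516
L = (r1+r2)·wrap + 2·C·cosβ = 4·3.2899 + 2·53.8516 = 120.8628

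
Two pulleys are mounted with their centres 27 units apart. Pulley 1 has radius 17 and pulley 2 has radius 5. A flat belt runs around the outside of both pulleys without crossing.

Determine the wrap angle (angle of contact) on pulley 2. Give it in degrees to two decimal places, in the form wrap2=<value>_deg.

open belt: β = asin((r2−r1)/C) = asin(-12/27) = -26.3878°
wrap1 = π − 2β = 232.7756°
wrap2 = π + 2β = 127.2244°

wrap2=127.22_deg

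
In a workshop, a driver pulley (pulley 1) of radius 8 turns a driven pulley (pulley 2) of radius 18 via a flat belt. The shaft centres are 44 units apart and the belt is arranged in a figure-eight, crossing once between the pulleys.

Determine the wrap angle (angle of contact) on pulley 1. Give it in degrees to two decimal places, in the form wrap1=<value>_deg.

crossed belt: β = asin((r1+r2)/C) = asin(26/44) = 36.2215°
wrap1 = wrap2 = π + 2β = 252.4431°

wrap1=252.44_deg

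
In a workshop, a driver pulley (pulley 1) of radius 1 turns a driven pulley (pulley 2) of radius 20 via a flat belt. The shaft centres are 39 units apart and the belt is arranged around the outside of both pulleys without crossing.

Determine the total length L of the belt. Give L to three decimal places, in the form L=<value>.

open belt: β = asin((r2−r1)/C) = asin(19/39) = 29.1554°
wrap1 = π − 2β = 121.6893°
wrap2 = π + 2β = 238.3107°
tangent length = C·cosβ = 34.0588
L = r1·wrap1 + r2·wrap2 + 2·C·cosβ = 1·2.1239 + 20·4.1593 + 2·34.0588 = 153.4276

L=153.428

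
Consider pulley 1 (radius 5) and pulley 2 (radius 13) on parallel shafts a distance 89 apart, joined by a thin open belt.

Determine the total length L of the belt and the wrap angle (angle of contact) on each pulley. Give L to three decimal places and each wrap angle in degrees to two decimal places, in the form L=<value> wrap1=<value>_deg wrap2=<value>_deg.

L=235.268 wrap1=169.69_deg wrap2=190.31_deg

open belt: β = asin((r2−r1)/C) = asin(8/89) = 5.1571°
wrap1 = π − 2β = 169.6857°
wrap2 = π + 2β = 190.3143°
tangent length = C·cosβ = 88.6397
L = r1·wrap1 + r2·wrap2 + 2·C·cosβ = 5·2.9616 + 13·3.3216 + 2·88.6397 = 235.2683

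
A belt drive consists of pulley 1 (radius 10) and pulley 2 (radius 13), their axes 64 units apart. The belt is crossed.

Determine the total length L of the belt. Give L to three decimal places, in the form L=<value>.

crossed belt: β = asin((r1+r2)/C) = asin(23/64) = 21.0618°
wrap1 = wrap2 = π + 2β = 222.1236°
tangent length = C·cosβ = 59.7244
L = (r1+r2)·wrap + 2·C·cosβ = 23·3.8768 + 2·59.7244 = 208.6149

L=208.615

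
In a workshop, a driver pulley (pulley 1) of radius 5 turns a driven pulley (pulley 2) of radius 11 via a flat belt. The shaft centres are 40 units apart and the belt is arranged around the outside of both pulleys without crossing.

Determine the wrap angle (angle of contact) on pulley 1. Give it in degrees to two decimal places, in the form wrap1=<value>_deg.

open belt: β = asin((r2−r1)/C) = asin(6/40) = 8.6269°
wrap1 = π − 2β = 162.7461°
wrap2 = π + 2β = 197.2539°

wrap1=162.75_deg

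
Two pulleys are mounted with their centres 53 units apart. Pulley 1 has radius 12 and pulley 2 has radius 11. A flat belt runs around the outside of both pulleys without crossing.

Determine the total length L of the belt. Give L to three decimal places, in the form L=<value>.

open belt: β = asin((r2−r1)/C) = asin(-1/53) = -1.0811°
wrap1 = π − 2β = 182.1622°
wrap2 = π + 2β = 177.8378°
tangent length = C·cosβ = 52.9906
L = r1·wrap1 + r2·wrap2 + 2·C·cosβ = 12·3.1793 + 11·3.1039 + 2·52.9906 = 178.2755

L=178.275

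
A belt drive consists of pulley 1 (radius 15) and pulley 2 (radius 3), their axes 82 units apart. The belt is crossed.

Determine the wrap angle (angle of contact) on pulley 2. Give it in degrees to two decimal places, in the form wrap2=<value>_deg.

wrap2=205.36_deg

crossed belt: β = asin((r1+r2)/C) = asin(18/82) = 12.6804°
wrap1 = wrap2 = π + 2β = 205.3608°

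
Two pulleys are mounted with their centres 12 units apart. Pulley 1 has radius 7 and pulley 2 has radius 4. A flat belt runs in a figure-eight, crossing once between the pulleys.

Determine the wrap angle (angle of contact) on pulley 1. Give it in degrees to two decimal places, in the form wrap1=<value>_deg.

crossed belt: β = asin((r1+r2)/C) = asin(11/12) = 66.4435°
wrap1 = wrap2 = π + 2β = 312.8871°

wrap1=312.89_deg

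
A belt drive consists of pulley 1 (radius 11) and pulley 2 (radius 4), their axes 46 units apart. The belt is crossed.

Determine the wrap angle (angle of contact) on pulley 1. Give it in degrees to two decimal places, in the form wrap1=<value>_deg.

wrap1=218.06_deg

crossed belt: β = asin((r1+r2)/C) = asin(15/46) = 19.0314°
wrap1 = wrap2 = π + 2β = 218.0629°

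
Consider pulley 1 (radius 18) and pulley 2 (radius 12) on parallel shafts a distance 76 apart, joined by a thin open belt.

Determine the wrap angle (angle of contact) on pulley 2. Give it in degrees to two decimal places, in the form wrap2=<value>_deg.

wrap2=170.94_deg

open belt: β = asin((r2−r1)/C) = asin(-6/76) = -4.5281°
wrap1 = π − 2β = 189.0561°
wrap2 = π + 2β = 170.9439°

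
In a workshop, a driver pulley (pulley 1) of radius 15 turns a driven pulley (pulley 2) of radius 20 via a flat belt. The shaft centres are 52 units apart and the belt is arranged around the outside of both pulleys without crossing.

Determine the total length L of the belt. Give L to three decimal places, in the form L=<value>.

open belt: β = asin((r2−r1)/C) = asin(5/52) = 5.5177°
wrap1 = π − 2β = 168.9645°
wrap2 = π + 2β = 191.0355°
tangent length = C·cosβ = 51.7591
L = r1·wrap1 + r2·wrap2 + 2·C·cosβ = 15·2.9490 + 20·3.3342 + 2·51.7591 = 214.4369

L=214.437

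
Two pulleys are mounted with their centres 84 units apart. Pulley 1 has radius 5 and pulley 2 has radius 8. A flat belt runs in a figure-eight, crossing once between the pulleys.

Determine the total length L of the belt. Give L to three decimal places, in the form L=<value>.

L=210.857

crossed belt: β = asin((r1+r2)/C) = asin(13/84) = 8.9030°
wrap1 = wrap2 = π + 2β = 197.8060°
tangent length = C·cosβ = 82.9880
L = (r1+r2)·wrap + 2·C·cosβ = 13·3.4524 + 2·82.9880 = 210.8567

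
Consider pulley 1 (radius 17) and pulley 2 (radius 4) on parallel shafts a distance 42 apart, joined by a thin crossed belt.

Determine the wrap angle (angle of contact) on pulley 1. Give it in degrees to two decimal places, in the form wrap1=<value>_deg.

crossed belt: β = asin((r1+r2)/C) = asin(21/42) = 30.0000°
wrap1 = wrap2 = π + 2β = 240.0000°

wrap1=240.00_deg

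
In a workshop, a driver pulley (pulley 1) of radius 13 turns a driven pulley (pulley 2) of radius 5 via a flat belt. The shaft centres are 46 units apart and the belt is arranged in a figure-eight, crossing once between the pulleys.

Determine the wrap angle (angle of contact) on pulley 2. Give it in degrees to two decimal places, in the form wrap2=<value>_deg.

crossed belt: β = asin((r1+r2)/C) = asin(18/46) = 23.0357°
wrap1 = wrap2 = π + 2β = 226.0714°

wrap2=226.07_deg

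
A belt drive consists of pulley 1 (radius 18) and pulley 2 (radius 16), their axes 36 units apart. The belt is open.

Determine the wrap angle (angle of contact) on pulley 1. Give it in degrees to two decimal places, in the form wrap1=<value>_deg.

open belt: β = asin((r2−r1)/C) = asin(-2/36) = -3.1847°
wrap1 = π − 2β = 186.3695°
wrap2 = π + 2β = 173.6305°

wrap1=186.37_deg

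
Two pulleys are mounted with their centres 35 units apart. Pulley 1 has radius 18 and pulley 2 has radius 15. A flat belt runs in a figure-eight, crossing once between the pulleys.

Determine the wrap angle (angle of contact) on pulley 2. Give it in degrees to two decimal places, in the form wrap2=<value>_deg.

wrap2=321.07_deg

crossed belt: β = asin((r1+r2)/C) = asin(33/35) = 70.5370°
wrap1 = wrap2 = π + 2β = 321.0741°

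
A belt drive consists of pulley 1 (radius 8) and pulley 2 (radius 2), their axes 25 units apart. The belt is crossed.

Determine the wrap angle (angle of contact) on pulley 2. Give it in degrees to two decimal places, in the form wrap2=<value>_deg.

crossed belt: β = asin((r1+r2)/C) = asin(10/25) = 23.5782°
wrap1 = wrap2 = π + 2β = 227.1564°

wrap2=227.16_deg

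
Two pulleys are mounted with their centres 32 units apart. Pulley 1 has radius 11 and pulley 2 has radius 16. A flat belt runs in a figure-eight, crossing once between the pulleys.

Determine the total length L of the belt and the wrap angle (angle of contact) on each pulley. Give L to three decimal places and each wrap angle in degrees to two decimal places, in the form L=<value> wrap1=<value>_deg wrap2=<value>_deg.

L=173.403 wrap1=295.08_deg wrap2=295.08_deg

crossed belt: β = asin((r1+r2)/C) = asin(27/32) = 57.5383°
wrap1 = wrap2 = π + 2β = 295.0765°
tangent length = C·cosβ = 17.1756
L = (r1+r2)·wrap + 2·C·cosβ = 27·5.1501 + 2·17.1756 = 173.4027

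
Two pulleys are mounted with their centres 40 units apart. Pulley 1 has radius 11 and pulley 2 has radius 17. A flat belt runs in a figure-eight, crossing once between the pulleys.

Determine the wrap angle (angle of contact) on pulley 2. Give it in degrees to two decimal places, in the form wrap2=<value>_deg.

crossed belt: β = asin((r1+r2)/C) = asin(28/40) = 44.4270°
wrap1 = wrap2 = π + 2β = 268.8540°

wrap2=268.85_deg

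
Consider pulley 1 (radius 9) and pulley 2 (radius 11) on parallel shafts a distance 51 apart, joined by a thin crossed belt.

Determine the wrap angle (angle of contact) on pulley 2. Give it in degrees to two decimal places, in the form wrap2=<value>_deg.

wrap2=226.18_deg

crossed belt: β = asin((r1+r2)/C) = asin(20/51) = 23.0888°
wrap1 = wrap2 = π + 2β = 226.1775°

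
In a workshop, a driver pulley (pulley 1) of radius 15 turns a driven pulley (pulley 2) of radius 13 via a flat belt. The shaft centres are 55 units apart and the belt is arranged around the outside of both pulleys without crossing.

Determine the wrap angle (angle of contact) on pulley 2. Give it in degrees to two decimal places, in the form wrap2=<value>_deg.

wrap2=175.83_deg

open belt: β = asin((r2−r1)/C) = asin(-2/55) = -2.0839°
wrap1 = π − 2β = 184.1679°
wrap2 = π + 2β = 175.8321°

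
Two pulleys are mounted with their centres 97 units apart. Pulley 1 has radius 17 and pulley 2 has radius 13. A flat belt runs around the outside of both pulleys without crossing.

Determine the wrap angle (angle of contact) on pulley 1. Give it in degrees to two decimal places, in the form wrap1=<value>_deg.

open belt: β = asin((r2−r1)/C) = asin(-4/97) = -2.3634°
wrap1 = π − 2β = 184.7268°
wrap2 = π + 2β = 175.2732°

wrap1=184.73_deg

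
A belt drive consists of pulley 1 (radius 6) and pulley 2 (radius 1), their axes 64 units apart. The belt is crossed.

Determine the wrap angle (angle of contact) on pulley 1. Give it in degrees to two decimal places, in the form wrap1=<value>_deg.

wrap1=192.56_deg

crossed belt: β = asin((r1+r2)/C) = asin(7/64) = 6.2793°
wrap1 = wrap2 = π + 2β = 192.5586°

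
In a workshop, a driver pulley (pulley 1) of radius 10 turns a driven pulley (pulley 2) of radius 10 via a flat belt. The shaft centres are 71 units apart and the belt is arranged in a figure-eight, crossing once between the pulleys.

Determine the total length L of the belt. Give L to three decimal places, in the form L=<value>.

crossed belt: β = asin((r1+r2)/C) = asin(20/71) = 16.3611°
wrap1 = wrap2 = π + 2β = 212.7222°
tangent length = C·cosβ = 68.1249
L = (r1+r2)·wrap + 2·C·cosβ = 20·3.7127 + 2·68.1249 = 210.5038

L=210.504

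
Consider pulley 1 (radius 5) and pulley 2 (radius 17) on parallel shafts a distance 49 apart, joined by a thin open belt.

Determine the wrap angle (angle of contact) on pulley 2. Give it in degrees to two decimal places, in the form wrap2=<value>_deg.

wrap2=208.35_deg

open belt: β = asin((r2−r1)/C) = asin(12/49) = 14.1758°
wrap1 = π − 2β = 151.6484°
wrap2 = π + 2β = 208.3516°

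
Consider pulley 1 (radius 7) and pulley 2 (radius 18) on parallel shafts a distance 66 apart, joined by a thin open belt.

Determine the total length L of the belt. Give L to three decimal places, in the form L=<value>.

L=212.377

open belt: β = asin((r2−r1)/C) = asin(11/66) = 9.5941°
wrap1 = π − 2β = 160.8119°
wrap2 = π + 2β = 199.1881°
tangent length = C·cosβ = 65.0769
L = r1·wrap1 + r2·wrap2 + 2·C·cosβ = 7·2.8067 + 18·3.4765 + 2·65.0769 = 212.3774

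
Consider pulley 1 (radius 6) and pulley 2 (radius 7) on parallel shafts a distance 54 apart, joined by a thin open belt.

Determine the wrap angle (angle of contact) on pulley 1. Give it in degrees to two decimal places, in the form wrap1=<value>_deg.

open belt: β = asin((r2−r1)/C) = asin(1/54) = 1.0611°
wrap1 = π − 2β = 177.8778°
wrap2 = π + 2β = 182.1222°

wrap1=177.88_deg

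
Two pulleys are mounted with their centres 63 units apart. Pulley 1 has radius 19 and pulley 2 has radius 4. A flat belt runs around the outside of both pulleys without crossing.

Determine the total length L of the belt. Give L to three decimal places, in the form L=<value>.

open belt: β = asin((r2−r1)/C) = asin(-15/63) = -13.7741°
wrap1 = π − 2β = 207.5483°
wrap2 = π + 2β = 152.4517°
tangent length = C·cosβ = 61.1882
L = r1·wrap1 + r2·wrap2 + 2·C·cosβ = 19·3.6224 + 4·2.6608 + 2·61.1882 = 201.8452

L=201.845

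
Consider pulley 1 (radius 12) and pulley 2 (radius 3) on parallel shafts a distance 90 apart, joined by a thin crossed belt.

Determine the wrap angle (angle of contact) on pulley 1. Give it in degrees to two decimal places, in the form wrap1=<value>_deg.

crossed belt: β = asin((r1+r2)/C) = asin(15/90) = 9.5941°
wrap1 = wrap2 = π + 2β = 199.1881°

wrap1=199.19_deg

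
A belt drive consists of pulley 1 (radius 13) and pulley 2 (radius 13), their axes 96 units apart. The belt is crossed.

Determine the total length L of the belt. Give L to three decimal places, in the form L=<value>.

L=280.767

crossed belt: β = asin((r1+r2)/C) = asin(26/96) = 15.7139°
wrap1 = wrap2 = π + 2β = 211.4277°
tangent length = C·cosβ = 92.4121
L = (r1+r2)·wrap + 2·C·cosβ = 26·3.6901 + 2·92.4121 = 280.7671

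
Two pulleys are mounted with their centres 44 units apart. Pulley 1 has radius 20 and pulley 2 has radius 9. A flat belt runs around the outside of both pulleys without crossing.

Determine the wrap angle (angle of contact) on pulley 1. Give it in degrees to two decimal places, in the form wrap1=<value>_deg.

open belt: β = asin((r2−r1)/C) = asin(-11/44) = -14.4775°
wrap1 = π − 2β = 208.9550°
wrap2 = π + 2β = 151.0450°

wrap1=208.96_deg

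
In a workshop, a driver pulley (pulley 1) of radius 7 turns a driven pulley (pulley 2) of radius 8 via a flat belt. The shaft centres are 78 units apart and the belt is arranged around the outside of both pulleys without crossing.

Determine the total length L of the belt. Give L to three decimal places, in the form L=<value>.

open belt: β = asin((r2−r1)/C) = asin(1/78) = 0.7346°
wrap1 = π − 2β = 178.5308°
wrap2 = π + 2β = 181.4692°
tangent length = C·cosβ = 77.9936
L = r1·wrap1 + r2·wrap2 + 2·C·cosβ = 7·3.1160 + 8·3.1672 + 2·77.9936 = 203.1367

L=203.137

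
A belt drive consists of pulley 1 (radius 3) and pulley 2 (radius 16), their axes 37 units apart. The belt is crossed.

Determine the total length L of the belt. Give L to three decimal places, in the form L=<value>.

L=143.681

crossed belt: β = asin((r1+r2)/C) = asin(19/37) = 30.8981°
wrap1 = wrap2 = π + 2β = 241.7963°
tangent length = C·cosβ = 31.7490
L = (r1+r2)·wrap + 2·C·cosβ = 19·4.2201 + 2·31.7490 = 143.6807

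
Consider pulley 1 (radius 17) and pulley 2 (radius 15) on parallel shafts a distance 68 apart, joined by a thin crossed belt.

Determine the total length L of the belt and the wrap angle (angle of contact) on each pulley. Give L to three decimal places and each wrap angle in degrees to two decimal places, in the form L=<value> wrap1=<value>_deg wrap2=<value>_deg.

crossed belt: β = asin((r1+r2)/C) = asin(32/68) = 28.0725°
wrap1 = wrap2 = π + 2β = 236.1450°
tangent length = C·cosβ = 60.0000
L = (r1+r2)·wrap + 2·C·cosβ = 32·4.1215 + 2·60.0000 = 251.8882

L=251.888 wrap1=236.14_deg wrap2=236.14_deg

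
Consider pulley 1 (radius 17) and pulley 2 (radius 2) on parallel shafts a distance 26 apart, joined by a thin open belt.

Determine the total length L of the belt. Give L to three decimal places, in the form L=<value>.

L=120.612

open belt: β = asin((r2−r1)/C) = asin(-15/26) = -35.2344°
wrap1 = π − 2β = 250.4688°
wrap2 = π + 2β = 109.5312°
tangent length = C·cosβ = 21.2368
L = r1·wrap1 + r2·wrap2 + 2·C·cosβ = 17·4.3715 + 2·1.9117 + 2·21.2368 = 120.6125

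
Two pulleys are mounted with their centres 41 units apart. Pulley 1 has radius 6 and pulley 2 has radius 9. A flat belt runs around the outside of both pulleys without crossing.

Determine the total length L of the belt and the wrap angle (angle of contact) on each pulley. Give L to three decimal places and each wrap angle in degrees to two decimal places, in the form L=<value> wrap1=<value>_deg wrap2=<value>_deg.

L=129.344 wrap1=171.61_deg wrap2=188.39_deg

open belt: β = asin((r2−r1)/C) = asin(3/41) = 4.1961°
wrap1 = π − 2β = 171.6078°
wrap2 = π + 2β = 188.3922°
tangent length = C·cosβ = 40.8901
L = r1·wrap1 + r2·wrap2 + 2·C·cosβ = 6·2.9951 + 9·3.2881 + 2·40.8901 = 129.3435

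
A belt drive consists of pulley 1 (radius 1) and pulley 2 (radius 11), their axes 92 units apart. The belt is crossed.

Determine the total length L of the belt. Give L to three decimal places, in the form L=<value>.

crossed belt: β = asin((r1+r2)/C) = asin(12/92) = 7.4947°
wrap1 = wrap2 = π + 2β = 194.9894°
tangent length = C·cosβ = 91.2140
L = (r1+r2)·wrap + 2·C·cosβ = 12·3.4032 + 2·91.2140 = 223.2666

L=223.267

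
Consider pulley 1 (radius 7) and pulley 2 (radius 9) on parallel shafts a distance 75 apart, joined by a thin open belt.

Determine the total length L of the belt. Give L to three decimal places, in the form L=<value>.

open belt: β = asin((r2−r1)/C) = asin(2/75) = 1.5281°
wrap1 = π − 2β = 176.9439°
wrap2 = π + 2β = 183.0561°
tangent length = C·cosβ = 74.9733
L = r1·wrap1 + r2·wrap2 + 2·C·cosβ = 7·3.0883 + 9·3.1949 + 2·74.9733 = 200.3188

L=200.319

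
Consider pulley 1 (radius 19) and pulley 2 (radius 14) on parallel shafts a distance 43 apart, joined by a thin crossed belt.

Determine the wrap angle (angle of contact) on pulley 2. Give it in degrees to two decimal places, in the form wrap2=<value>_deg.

wrap2=280.25_deg

crossed belt: β = asin((r1+r2)/C) = asin(33/43) = 50.1247°
wrap1 = wrap2 = π + 2β = 280.2494°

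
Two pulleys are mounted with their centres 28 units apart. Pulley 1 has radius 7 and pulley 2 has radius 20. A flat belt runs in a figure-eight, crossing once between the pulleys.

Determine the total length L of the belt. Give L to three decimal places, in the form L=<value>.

crossed belt: β = asin((r1+r2)/C) = asin(27/28) = 74.6411°
wrap1 = wrap2 = π + 2β = 329.2822°
tangent length = C·cosβ = 7.4162
L = (r1+r2)·wrap + 2·C·cosβ = 27·5.7471 + 2·7.4162 = 170.0030

L=170.003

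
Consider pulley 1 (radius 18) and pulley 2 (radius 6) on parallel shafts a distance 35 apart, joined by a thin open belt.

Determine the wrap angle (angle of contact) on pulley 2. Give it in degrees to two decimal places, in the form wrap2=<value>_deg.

open belt: β = asin((r2−r1)/C) = asin(-12/35) = -20.0510°
wrap1 = π − 2β = 220.1021°
wrap2 = π + 2β = 139.8979°

wrap2=139.90_deg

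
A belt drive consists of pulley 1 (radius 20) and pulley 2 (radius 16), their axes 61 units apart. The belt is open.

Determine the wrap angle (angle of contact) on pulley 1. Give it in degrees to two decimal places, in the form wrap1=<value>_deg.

wrap1=187.52_deg

open belt: β = asin((r2−r1)/C) = asin(-4/61) = -3.7598°
wrap1 = π − 2β = 187.5196°
wrap2 = π + 2β = 172.4804°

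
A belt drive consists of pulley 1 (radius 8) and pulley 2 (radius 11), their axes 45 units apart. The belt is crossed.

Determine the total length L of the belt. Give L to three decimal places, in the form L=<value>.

crossed belt: β = asin((r1+r2)/C) = asin(19/45) = 24.9750°
wrap1 = wrap2 = π + 2β = 229.9499°
tangent length = C·cosβ = 40.7922
L = (r1+r2)·wrap + 2·C·cosβ = 19·4.0134 + 2·40.7922 = 157.8386

L=157.839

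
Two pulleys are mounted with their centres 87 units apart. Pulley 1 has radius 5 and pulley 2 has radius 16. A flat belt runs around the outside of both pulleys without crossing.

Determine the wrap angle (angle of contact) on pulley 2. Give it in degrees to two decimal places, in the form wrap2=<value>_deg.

open belt: β = asin((r2−r1)/C) = asin(11/87) = 7.2637°
wrap1 = π − 2β = 165.4725°
wrap2 = π + 2β = 194.5275°

wrap2=194.53_deg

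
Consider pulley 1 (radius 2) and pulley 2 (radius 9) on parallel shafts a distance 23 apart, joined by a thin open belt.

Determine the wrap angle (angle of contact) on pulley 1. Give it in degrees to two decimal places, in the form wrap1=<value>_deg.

open belt: β = asin((r2−r1)/C) = asin(7/23) = 17.7189°
wrap1 = π − 2β = 144.5621°
wrap2 = π + 2β = 215.4379°

wrap1=144.56_deg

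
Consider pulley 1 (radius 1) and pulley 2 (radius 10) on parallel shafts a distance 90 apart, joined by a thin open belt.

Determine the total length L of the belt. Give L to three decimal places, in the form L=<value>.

L=215.458

open belt: β = asin((r2−r1)/C) = asin(9/90) = 5.7392°
wrap1 = π − 2β = 168.5217°
wrap2 = π + 2β = 191.4783°
tangent length = C·cosβ = 89.5489
L = r1·wrap1 + r2·wrap2 + 2·C·cosβ = 1·2.9413 + 10·3.3419 + 2·89.5489 = 215.4583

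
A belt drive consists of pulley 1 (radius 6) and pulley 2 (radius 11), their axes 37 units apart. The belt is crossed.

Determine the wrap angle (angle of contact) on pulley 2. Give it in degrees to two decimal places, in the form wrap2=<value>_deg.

crossed belt: β = asin((r1+r2)/C) = asin(17/37) = 27.3522°
wrap1 = wrap2 = π + 2β = 234.7045°

wrap2=234.70_deg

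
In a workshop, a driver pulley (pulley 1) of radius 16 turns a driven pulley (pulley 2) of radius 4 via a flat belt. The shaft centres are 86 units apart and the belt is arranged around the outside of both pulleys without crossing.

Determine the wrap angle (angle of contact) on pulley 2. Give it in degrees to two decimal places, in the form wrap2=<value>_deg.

open belt: β = asin((r2−r1)/C) = asin(-12/86) = -8.0209°
wrap1 = π − 2β = 196.0419°
wrap2 = π + 2β = 163.9581°

wrap2=163.96_deg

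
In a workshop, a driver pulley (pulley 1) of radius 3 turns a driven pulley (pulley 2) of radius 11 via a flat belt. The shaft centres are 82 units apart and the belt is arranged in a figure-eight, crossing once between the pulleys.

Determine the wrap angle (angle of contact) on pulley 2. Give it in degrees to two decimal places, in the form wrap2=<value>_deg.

wrap2=199.66_deg

crossed belt: β = asin((r1+r2)/C) = asin(14/82) = 9.8304°
wrap1 = wrap2 = π + 2β = 199.6607°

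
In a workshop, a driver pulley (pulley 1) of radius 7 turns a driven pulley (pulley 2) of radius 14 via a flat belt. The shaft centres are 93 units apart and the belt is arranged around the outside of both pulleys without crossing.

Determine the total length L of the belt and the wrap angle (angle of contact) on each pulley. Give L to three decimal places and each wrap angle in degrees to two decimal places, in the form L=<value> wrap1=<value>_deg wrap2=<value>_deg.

open belt: β = asin((r2−r1)/C) = asin(7/93) = 4.3167°
wrap1 = π − 2β = 171.3667°
wrap2 = π + 2β = 188.6333°
tangent length = C·cosβ = 92.7362
L = r1·wrap1 + r2·wrap2 + 2·C·cosβ = 7·2.9909 + 14·3.2923 + 2·92.7362 = 252.5006

L=252.501 wrap1=171.37_deg wrap2=188.63_deg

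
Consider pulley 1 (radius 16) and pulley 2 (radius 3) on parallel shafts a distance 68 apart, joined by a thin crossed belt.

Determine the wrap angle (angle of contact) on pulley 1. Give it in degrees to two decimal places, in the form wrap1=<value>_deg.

wrap1=212.45_deg

crossed belt: β = asin((r1+r2)/C) = asin(19/68) = 16.2251°
wrap1 = wrap2 = π + 2β = 212.4502°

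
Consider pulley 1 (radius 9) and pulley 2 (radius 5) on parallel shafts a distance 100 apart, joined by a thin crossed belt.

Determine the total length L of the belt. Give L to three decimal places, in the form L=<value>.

L=245.946

crossed belt: β = asin((r1+r2)/C) = asin(14/100) = 8.0478°
wrap1 = wrap2 = π + 2β = 196.0957°
tangent length = C·cosβ = 99.0152
L = (r1+r2)·wrap + 2·C·cosβ = 14·3.4225 + 2·99.0152 = 245.9455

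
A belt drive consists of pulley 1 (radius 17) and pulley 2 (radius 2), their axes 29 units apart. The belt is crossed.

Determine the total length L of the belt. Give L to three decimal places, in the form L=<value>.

L=130.656

crossed belt: β = asin((r1+r2)/C) = asin(19/29) = 40.9327°
wrap1 = wrap2 = π + 2β = 261.8654°
tangent length = C·cosβ = 21.9089
L = (r1+r2)·wrap + 2·C·cosβ = 19·4.5704 + 2·21.9089 = 130.6557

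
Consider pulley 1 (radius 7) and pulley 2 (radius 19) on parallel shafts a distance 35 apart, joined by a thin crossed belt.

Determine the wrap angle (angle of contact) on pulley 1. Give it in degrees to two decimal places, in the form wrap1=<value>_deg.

wrap1=275.95_deg

crossed belt: β = asin((r1+r2)/C) = asin(26/35) = 47.9754°
wrap1 = wrap2 = π + 2β = 275.9507°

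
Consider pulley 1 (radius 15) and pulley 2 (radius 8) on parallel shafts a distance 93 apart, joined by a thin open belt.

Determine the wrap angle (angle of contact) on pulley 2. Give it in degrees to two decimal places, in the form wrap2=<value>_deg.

open belt: β = asin((r2−r1)/C) = asin(-7/93) = -4.3167°
wrap1 = π − 2β = 188.6333°
wrap2 = π + 2β = 171.3667°

wrap2=171.37_deg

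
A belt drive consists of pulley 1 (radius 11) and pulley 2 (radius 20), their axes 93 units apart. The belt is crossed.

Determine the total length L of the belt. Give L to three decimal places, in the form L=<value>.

L=293.822

crossed belt: β = asin((r1+r2)/C) = asin(31/93) = 19.4712°
wrap1 = wrap2 = π + 2β = 218.9424°
tangent length = C·cosβ = 87.6812
L = (r1+r2)·wrap + 2·C·cosβ = 31·3.8213 + 2·87.6812 = 293.8217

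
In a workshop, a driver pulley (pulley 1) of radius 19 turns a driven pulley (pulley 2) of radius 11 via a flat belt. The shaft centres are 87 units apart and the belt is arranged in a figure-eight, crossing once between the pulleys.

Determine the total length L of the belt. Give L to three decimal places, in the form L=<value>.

crossed belt: β = asin((r1+r2)/C) = asin(30/87) = 20.1713°
wrap1 = wrap2 = π + 2β = 220.3425°
tangent length = C·cosβ = 81.6639
L = (r1+r2)·wrap + 2·C·cosβ = 30·3.8457 + 2·81.6639 = 278.6990

L=278.699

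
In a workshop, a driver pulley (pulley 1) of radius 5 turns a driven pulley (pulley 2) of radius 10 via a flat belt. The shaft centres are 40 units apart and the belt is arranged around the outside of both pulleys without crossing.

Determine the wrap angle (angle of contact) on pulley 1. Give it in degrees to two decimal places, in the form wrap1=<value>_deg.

open belt: β = asin((r2−r1)/C) = asin(5/40) = 7.1808°
wrap1 = π − 2β = 165.6385°
wrap2 = π + 2β = 194.3615°

wrap1=165.64_deg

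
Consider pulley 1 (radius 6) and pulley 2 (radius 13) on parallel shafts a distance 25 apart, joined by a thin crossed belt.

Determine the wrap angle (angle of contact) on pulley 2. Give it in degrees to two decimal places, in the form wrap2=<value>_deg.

wrap2=278.93_deg

crossed belt: β = asin((r1+r2)/C) = asin(19/25) = 49.4642°
wrap1 = wrap2 = π + 2β = 278.9284°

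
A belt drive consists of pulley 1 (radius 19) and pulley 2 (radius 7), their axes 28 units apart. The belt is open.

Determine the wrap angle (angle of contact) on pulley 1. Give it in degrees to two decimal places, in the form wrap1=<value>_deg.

wrap1=230.75_deg

open belt: β = asin((r2−r1)/C) = asin(-12/28) = -25.3769°
wrap1 = π − 2β = 230.7539°
wrap2 = π + 2β = 129.2461°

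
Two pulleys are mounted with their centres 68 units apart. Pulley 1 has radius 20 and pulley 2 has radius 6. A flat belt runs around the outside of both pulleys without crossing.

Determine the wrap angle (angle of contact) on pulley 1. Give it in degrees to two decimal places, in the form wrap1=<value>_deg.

open belt: β = asin((r2−r1)/C) = asin(-14/68) = -11.8812°
wrap1 = π − 2β = 203.7623°
wrap2 = π + 2β = 156.2377°

wrap1=203.76_deg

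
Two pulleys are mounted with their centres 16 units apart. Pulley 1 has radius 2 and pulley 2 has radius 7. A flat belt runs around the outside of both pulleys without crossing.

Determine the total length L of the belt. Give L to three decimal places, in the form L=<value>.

open belt: β = asin((r2−r1)/C) = asin(5/16) = 18.2100°
wrap1 = π − 2β = 143.5801°
wrap2 = π + 2β = 216.4199°
tangent length = C·cosβ = 15.1987
L = r1·wrap1 + r2·wrap2 + 2·C·cosβ = 2·2.5059 + 7·3.7772 + 2·15.1987 = 61.8499

L=61.850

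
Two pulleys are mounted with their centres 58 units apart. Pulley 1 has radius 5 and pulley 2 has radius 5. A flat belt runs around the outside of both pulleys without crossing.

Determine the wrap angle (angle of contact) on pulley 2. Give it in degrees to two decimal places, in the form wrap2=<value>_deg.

wrap2=180.00_deg

open belt: β = asin((r2−r1)/C) = asin(0/58) = 0.0000°
wrap1 = π − 2β = 180.0000°
wrap2 = π + 2β = 180.0000°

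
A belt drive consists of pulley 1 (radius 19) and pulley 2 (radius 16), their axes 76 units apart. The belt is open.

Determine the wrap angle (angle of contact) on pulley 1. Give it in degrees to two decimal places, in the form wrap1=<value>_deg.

wrap1=184.52_deg

open belt: β = asin((r2−r1)/C) = asin(-3/76) = -2.2623°
wrap1 = π − 2β = 184.5245°
wrap2 = π + 2β = 175.4755°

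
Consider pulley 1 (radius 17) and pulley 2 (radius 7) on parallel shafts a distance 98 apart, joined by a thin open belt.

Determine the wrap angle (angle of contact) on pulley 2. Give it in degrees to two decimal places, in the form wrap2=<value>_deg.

open belt: β = asin((r2−r1)/C) = asin(-10/98) = -5.8567°
wrap1 = π − 2β = 191.7134°
wrap2 = π + 2β = 168.2866°

wrap2=168.29_deg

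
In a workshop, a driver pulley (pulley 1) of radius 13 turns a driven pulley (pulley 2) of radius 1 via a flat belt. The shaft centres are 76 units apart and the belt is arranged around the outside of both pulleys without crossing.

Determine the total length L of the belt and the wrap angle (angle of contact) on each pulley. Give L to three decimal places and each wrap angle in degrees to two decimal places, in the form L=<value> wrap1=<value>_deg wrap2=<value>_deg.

L=197.881 wrap1=198.17_deg wrap2=161.83_deg

open belt: β = asin((r2−r1)/C) = asin(-12/76) = -9.0847°
wrap1 = π − 2β = 198.1694°
wrap2 = π + 2β = 161.8306°
tangent length = C·cosβ = 75.0467
L = r1·wrap1 + r2·wrap2 + 2·C·cosβ = 13·3.4587 + 1·2.8245 + 2·75.0467 = 197.8810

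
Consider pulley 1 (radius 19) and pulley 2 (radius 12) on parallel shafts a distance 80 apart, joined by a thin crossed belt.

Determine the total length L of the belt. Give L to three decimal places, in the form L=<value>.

L=269.559

crossed belt: β = asin((r1+r2)/C) = asin(31/80) = 22.7990°
wrap1 = wrap2 = π + 2β = 225.5981°
tangent length = C·cosβ = 73.7496
L = (r1+r2)·wrap + 2·C·cosβ = 31·3.9374 + 2·73.7496 = 269.5595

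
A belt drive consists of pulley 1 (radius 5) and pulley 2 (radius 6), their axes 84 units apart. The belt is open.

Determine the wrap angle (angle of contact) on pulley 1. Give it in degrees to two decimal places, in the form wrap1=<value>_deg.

wrap1=178.64_deg

open belt: β = asin((r2−r1)/C) = asin(1/84) = 0.6821°
wrap1 = π − 2β = 178.6358°
wrap2 = π + 2β = 181.3642°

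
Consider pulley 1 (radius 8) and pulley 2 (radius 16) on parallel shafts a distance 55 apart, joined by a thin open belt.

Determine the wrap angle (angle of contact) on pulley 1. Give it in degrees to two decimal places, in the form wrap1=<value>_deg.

wrap1=163.27_deg

open belt: β = asin((r2−r1)/C) = asin(8/55) = 8.3636°
wrap1 = π − 2β = 163.2728°
wrap2 = π + 2β = 196.7272°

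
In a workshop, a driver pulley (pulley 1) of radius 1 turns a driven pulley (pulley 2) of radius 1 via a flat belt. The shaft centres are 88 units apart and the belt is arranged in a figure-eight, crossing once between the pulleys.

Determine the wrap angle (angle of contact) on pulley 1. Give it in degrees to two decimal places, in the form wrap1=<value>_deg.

crossed belt: β = asin((r1+r2)/C) = asin(2/88) = 1.3023°
wrap1 = wrap2 = π + 2β = 182.6046°

wrap1=182.60_deg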